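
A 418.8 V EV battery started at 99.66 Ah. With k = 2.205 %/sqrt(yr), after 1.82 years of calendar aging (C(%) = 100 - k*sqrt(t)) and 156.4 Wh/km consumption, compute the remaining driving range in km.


Step 1: capacity retention = 100 - 2.205 * sqrt(1.82) = 100 - 2.205 * 1.3491 = 97.025%
Step 2: C_now = 99.66 * 97.025/100 = 96.695 Ah
Step 3: E_pack = V * C_now = 418.8 * 96.695 = 40496 Wh
Step 4: range = E_pack / consumption = 40496 / 156.4 = 258.9 km

258.9 km


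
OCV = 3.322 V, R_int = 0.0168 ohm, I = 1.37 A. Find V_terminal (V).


IR drop = 1.37 * 0.0168 = 0.023016 V
V = 3.322 - 0.023016 = 3.299 V

3.299 V


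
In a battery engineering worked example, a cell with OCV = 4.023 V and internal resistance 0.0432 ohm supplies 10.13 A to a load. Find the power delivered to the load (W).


Step 1: V_terminal = OCV - I*R = 4.023 - 10.13 * 0.0432 = 3.5854 V
Step 2: P_out = V_terminal * I = 3.5854 * 10.13 = 36.32 W

36.32 W


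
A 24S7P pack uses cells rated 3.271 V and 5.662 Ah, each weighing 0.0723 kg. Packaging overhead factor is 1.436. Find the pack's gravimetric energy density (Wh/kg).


Step 1: V_pack = 24 * 3.271 = 78.504 V
Step 2: C_pack = 7 * 5.662 = 39.634 Ah
Step 3: E_pack = V_pack * C_pack = 78.504 * 39.634 = 3111.4 Wh
Step 4: m_pack = 24 * 7 * 0.0723 * 1.436 = 17.442 kg
Step 5: ED = E_pack / m_pack = 3111.4 / 17.442 = 178.4 Wh/kg

178.4 Wh/kg


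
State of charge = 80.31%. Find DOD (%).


Complement of SOC: DOD = 100% - 80.31% = 19.69%

19.69%


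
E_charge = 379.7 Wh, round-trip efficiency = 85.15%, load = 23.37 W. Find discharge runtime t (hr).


Step 1: E_discharge = eta/100 * E_charge = 85.15/100 * 379.7 = 323.31 Wh
Step 2: t = E_discharge / P = 323.31 / 23.37 = 13.83 hr

13.83 hr


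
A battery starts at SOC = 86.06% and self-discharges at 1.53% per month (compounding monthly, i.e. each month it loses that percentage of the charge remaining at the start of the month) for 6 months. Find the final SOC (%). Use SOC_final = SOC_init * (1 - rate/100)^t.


decay = (1 - 1.53/100)^6 = 0.91164
SOC_final = 86.06 * 0.91164 = 78.46%

78.46%


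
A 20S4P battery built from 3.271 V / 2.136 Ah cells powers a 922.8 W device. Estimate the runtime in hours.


Step 1: E_pack = Ns * V_cell * Np * C_cell = 20 * 3.271 * 4 * 2.136 = 558.95 Wh
Step 2: t = E_pack / P = 558.95 / 922.8 = 0.6057 hr

0.6057 hr


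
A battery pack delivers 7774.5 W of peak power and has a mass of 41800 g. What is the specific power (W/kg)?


Convert: m = 41800 g = 41.8 kg
SP = P / m = 7774.5 / 41.8 = 186.0 W/kg

186.0 W/kg


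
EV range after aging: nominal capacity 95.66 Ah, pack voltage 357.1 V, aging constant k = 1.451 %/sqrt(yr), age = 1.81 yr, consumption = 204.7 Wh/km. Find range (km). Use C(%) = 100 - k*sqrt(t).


Step 1: capacity retention = 100 - 1.451 * sqrt(1.81) = 100 - 1.451 * 1.3454 = 98.048%
Step 2: C_now = 95.66 * 98.048/100 = 93.793 Ah
Step 3: E_pack = V * C_now = 357.1 * 93.793 = 33493 Wh
Step 4: range = E_pack / consumption = 33493 / 204.7 = 163.6 km

163.6 km


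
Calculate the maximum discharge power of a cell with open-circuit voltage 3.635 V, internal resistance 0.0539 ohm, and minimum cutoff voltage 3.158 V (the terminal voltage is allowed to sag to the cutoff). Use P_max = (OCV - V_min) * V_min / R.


P_max = (OCV - V_min) * V_min / R = (3.635 - 3.158) * 3.158 / 0.0539 = 0.477 * 3.158 / 0.0539 = 27.95 W

27.95 W


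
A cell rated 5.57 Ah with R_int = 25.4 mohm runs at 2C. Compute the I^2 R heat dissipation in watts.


Convert: R = 25.4 mohm = 0.0254 ohm
Step 1: I = C_rate * capacity = 2 * 5.57 = 11.14 A
Step 2: Q = I^2 * R = 11.14^2 * 0.0254 = 124.1 * 0.0254 = 3.152 W

3.152 W


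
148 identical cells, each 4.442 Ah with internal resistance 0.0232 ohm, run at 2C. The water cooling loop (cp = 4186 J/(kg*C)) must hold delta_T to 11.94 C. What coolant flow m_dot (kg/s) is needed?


Step 1: I = 2 * 4.442 = 8.884 A
Step 2: Q_cell = I^2 * R = 8.884^2 * 0.0232 = 1.8311 W
Step 3: Q_total = 148 * 1.8311 = 271 W
Step 4: m_dot = Q_total / (cp * dT) = 271 / (4186 * 11.94) = 0.005422 kg/s

0.005422 kg/s


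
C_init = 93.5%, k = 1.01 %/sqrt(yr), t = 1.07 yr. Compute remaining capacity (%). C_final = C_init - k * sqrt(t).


Step 1: sqrt(1.07 yr) = 1.0344
Step 2: drop = 1.01 * 1.0344 = 1.0447
Step 3: C_final = 93.5 - 1.0447 = 92.46%

92.46%


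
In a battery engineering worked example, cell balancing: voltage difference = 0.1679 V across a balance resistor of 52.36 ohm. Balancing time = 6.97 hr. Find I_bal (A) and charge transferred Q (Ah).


First, Ohm's law: I_bal = 0.1679 V / 52.36 ohm = 0.0032066 A
Then Q = I * t = 0.0032066 A * 6.97 hr = 0.02235 Ah

I=0.0032066 A, Q=0.02235 Ah


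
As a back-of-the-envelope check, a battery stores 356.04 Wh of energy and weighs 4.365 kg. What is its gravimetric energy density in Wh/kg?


ED = E / m = 356.04 / 4.365 = 81.57 Wh/kg

81.57 Wh/kg


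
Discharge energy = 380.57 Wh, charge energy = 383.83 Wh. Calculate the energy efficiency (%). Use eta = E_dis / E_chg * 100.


eta_e = E_dis / E_chg * 100 = 380.57 / 383.83 * 100 = 99.15%

99.15%


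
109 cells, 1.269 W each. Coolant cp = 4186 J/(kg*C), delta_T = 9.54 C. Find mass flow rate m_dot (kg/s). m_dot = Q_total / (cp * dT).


Q_total = 109 * 1.269 = 138.32 W
m_dot = Q_total / (cp * dT) = 138.32 / (4186 * 9.54) = 0.003464 kg/s

0.003464 kg/s


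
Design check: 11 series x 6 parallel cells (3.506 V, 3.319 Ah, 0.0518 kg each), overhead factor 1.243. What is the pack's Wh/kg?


Step 1: V_pack = 11 * 3.506 = 38.566 V
Step 2: C_pack = 6 * 3.319 = 19.914 Ah
Step 3: E_pack = V_pack * C_pack = 38.566 * 19.914 = 768 Wh
Step 4: m_pack = 11 * 6 * 0.0518 * 1.243 = 4.2496 kg
Step 5: ED = E_pack / m_pack = 768 / 4.2496 = 180.7 Wh/kg

180.7 Wh/kg


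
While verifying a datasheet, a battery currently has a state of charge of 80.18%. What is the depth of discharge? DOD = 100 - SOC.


DOD = 100 - SOC = 100 - 80.18 = 19.82%

19.82%


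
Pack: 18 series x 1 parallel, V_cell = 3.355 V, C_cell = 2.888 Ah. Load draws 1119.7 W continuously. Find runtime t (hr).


Step 1: E_pack = Ns * V_cell * Np * C_cell = 18 * 3.355 * 1 * 2.888 = 174.41 Wh
Step 2: t = E_pack / P = 174.41 / 1119.7 = 0.1558 hr

0.1558 hr


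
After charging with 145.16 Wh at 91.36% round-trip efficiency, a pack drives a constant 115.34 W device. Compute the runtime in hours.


Step 1: E_discharge = eta/100 * E_charge = 91.36/100 * 145.16 = 132.62 Wh
Step 2: t = E_discharge / P = 132.62 / 115.34 = 1.150 hr

1.150 hr


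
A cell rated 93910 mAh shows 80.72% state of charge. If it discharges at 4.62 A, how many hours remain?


Convert: C_total = 93910 mAh = 93.91 Ah
Step 1: remaining = SOC/100 * C_total = 80.72/100 * 93.91 = 75.804 Ah
Step 2: t = remaining / I = 75.804 / 4.62 = 16.41 hr

16.41 hr


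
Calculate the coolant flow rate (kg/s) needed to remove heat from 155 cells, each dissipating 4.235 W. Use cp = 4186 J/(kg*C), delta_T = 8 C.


Q_total = 155 * 4.235 = 656.43 W
m_dot = Q_total / (cp * dT) = 656.43 / (4186 * 8) = 0.01960 kg/s

0.01960 kg/s


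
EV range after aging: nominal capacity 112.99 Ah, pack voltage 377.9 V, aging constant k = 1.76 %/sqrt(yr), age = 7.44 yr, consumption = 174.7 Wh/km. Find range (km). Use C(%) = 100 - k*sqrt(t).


Step 1: capacity retention = 100 - 1.76 * sqrt(7.44) = 100 - 1.76 * 2.7276 = 95.199%
Step 2: C_now = 112.99 * 95.199/100 = 107.57 Ah
Step 3: E_pack = V * C_now = 377.9 * 107.57 = 40651 Wh
Step 4: range = E_pack / consumption = 40651 / 174.7 = 232.7 km

232.7 km


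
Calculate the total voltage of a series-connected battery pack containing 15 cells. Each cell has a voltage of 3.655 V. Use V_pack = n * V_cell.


V_pack = n * V_cell = 15 * 3.655 = 54.825 V

54.825 V


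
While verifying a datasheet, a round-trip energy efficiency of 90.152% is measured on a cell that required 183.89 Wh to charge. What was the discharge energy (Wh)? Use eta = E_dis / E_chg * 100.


E_dis = eta/100 * E_chg = 90.152/100 * 183.89 = 165.8 Wh

165.8 Wh


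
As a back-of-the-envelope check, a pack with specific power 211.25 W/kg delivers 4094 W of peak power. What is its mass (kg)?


m = P / SP = 4094 / 211.25 = 19.38 kg

19.38 kg


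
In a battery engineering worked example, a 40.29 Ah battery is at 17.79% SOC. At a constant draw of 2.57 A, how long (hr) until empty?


Step 1: remaining = SOC/100 * C_total = 17.79/100 * 40.29 = 7.1676 Ah
Step 2: t = remaining / I = 7.1676 / 2.57 = 2.789 hr

2.789 hr


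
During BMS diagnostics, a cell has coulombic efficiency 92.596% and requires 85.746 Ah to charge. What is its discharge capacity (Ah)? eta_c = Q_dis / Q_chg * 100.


Q_dis = eta/100 * Q_chg = 92.596/100 * 85.746 = 79.40 Ah

79.40 Ah


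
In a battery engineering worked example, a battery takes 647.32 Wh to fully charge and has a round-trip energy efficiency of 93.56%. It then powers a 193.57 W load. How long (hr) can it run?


Step 1: E_discharge = eta/100 * E_charge = 93.56/100 * 647.32 = 605.63 Wh
Step 2: t = E_discharge / P = 605.63 / 193.57 = 3.129 hr

3.129 hr


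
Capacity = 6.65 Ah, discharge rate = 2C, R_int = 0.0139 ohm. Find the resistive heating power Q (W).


Step 1: I = C_rate * capacity = 2 * 6.65 = 13.3 A
Step 2: Q = I^2 * R = 13.3^2 * 0.0139 = 176.89 * 0.0139 = 2.459 W

2.459 W


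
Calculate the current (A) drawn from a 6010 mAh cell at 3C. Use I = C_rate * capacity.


Convert: capacity = 6010 mAh = 6.01 Ah
At 3C: I = 3 * 6.01 Ah = 18.03 A

18.03 A


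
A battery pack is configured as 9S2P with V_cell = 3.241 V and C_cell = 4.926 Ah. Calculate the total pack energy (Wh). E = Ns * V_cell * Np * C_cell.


E = Ns * Vcell * Np * Ccell = 9 * 3.241 * 2 * 4.926 = 287.4 Wh

287.4 Wh


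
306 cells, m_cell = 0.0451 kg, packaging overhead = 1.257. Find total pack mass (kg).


m_pack = n * m_cell * overhead = 306 * 0.0451 * 1.257 = 17.35 kg

17.35 kg


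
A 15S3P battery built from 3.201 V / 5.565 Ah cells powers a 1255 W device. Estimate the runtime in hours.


Step 1: E_pack = Ns * V_cell * Np * C_cell = 15 * 3.201 * 3 * 5.565 = 801.61 Wh
Step 2: t = E_pack / P = 801.61 / 1255 = 0.6387 hr

0.6387 hr


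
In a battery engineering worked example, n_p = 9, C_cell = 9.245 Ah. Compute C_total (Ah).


C_total = 9 * 9.245 = 83.205 Ah

83.205 Ah


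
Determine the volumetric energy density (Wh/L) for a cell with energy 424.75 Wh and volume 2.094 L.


Volumetric ED = 424.75 Wh / 2.094 L = 202.8 Wh/L

202.8 Wh/L


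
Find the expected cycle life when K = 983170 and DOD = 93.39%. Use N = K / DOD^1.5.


DOD^1.5 = 902.51
N = K / DOD^1.5 = 983170 / 902.51 = 1089

1089 cycles


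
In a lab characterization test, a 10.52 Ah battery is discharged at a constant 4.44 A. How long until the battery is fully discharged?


Runtime = 10.52 Ah / 4.44 A = 2.369 hr

2.369 hr


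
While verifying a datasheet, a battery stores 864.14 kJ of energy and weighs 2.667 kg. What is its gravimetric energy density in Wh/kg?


Convert: E = 864.14 kJ = 240.04 Wh
ED = E / m = 240.04 / 2.667 = 90.00 Wh/kg

90.00 Wh/kg


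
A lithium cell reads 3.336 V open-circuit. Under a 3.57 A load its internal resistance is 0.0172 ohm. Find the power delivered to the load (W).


Step 1: V_terminal = OCV - I*R = 3.336 - 3.57 * 0.0172 = 3.2746 V
Step 2: P_out = V_terminal * I = 3.2746 * 3.57 = 11.69 W

11.69 W


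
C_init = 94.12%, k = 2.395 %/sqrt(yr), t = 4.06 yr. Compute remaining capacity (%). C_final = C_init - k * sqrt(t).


Step 1: sqrt(4.06 yr) = 2.0149
Step 2: drop = 2.395 * 2.0149 = 4.8257
Step 3: C_final = 94.12 - 4.8257 = 89.29%

89.29%


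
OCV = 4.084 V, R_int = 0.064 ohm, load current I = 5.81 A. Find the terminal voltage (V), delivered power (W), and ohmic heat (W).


Step 1: V_terminal = OCV - I*R = 4.084 - 5.81 * 0.064 = 3.7122 V
Step 2: P_out = V_terminal * I = 3.7122 * 5.81 = 21.57 W
Step 3: Q = I^2 * R = 5.81^2 * 0.064 = 2.160 W

V=3.7122 V, P=21.57 W, Q=2.160 W


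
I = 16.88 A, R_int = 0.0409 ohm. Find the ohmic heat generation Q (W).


Q = I^2 * R = 16.88^2 * 0.0409 = 11.65 W

11.65 W


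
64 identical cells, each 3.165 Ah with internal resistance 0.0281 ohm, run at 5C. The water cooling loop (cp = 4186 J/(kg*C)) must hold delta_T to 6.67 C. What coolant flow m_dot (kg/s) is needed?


Step 1: I = 5 * 3.165 = 15.825 A
Step 2: Q_cell = I^2 * R = 15.825^2 * 0.0281 = 7.0371 W
Step 3: Q_total = 64 * 7.0371 = 450.37 W
Step 4: m_dot = Q_total / (cp * dT) = 450.37 / (4186 * 6.67) = 0.01613 kg/s

0.01613 kg/s


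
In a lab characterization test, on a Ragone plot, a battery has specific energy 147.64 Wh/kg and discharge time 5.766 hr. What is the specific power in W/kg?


P_specific = E / t = 147.64 / 5.766 = 25.61 W/kg

25.61 W/kg


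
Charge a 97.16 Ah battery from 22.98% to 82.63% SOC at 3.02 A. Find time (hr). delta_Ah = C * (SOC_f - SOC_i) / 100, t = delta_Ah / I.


delta_Ah = 97.16 * (82.63 - 22.98) / 100 = 57.956 Ah
t = delta_Ah / I = 57.956 / 3.02 = 19.19 hr

19.19 hr


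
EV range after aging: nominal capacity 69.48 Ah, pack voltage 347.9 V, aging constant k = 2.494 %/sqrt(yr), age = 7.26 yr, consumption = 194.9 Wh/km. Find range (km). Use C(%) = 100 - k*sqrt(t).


Step 1: capacity retention = 100 - 2.494 * sqrt(7.26) = 100 - 2.494 * 2.6944 = 93.28%
Step 2: C_now = 69.48 * 93.28/100 = 64.811 Ah
Step 3: E_pack = V * C_now = 347.9 * 64.811 = 22548 Wh
Step 4: range = E_pack / consumption = 22548 / 194.9 = 115.7 km

115.7 km


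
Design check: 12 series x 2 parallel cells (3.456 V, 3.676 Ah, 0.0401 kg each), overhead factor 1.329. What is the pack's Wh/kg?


Step 1: V_pack = 12 * 3.456 = 41.472 V
Step 2: C_pack = 2 * 3.676 = 7.352 Ah
Step 3: E_pack = V_pack * C_pack = 41.472 * 7.352 = 304.9 Wh
Step 4: m_pack = 12 * 2 * 0.0401 * 1.329 = 1.279 kg
Step 5: ED = E_pack / m_pack = 304.9 / 1.279 = 238.4 Wh/kg

238.4 Wh/kg


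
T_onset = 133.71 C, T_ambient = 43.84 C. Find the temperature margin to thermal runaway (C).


Safety margin = 133.71 C - 43.84 C = 89.87 C

89.87 C


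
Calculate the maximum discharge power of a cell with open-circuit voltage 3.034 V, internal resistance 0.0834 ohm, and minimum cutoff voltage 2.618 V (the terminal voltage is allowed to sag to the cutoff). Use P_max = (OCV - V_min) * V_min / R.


P_max = (OCV - V_min) * V_min / R = (3.034 - 2.618) * 2.618 / 0.0834 = 0.416 * 2.618 / 0.0834 = 13.06 W

13.06 W


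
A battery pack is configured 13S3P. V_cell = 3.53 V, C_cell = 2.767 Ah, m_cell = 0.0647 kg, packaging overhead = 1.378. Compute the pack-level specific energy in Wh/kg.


Step 1: V_pack = 13 * 3.53 = 45.89 V
Step 2: C_pack = 3 * 2.767 = 8.301 Ah
Step 3: E_pack = V_pack * C_pack = 45.89 * 8.301 = 380.93 Wh
Step 4: m_pack = 13 * 3 * 0.0647 * 1.378 = 3.4771 kg
Step 5: ED = E_pack / m_pack = 380.93 / 3.4771 = 109.6 Wh/kg

109.6 Wh/kg


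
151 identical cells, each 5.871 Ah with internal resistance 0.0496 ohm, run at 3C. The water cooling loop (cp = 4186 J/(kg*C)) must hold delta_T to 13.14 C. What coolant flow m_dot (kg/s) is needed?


Step 1: I = 3 * 5.871 = 17.613 A
Step 2: Q_cell = I^2 * R = 17.613^2 * 0.0496 = 15.387 W
Step 3: Q_total = 151 * 15.387 = 2323.4 W
Step 4: m_dot = Q_total / (cp * dT) = 2323.4 / (4186 * 13.14) = 0.04224 kg/s

0.04224 kg/s


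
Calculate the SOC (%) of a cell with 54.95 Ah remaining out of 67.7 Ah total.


SOC% = 54.95 / 67.7 * 100 = 81.17%

81.17%


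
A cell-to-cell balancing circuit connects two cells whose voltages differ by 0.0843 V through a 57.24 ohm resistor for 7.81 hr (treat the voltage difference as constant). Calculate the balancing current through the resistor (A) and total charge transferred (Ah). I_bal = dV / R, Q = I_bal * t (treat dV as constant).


I_bal = dV / R = 0.0843 / 57.24 = 0.0014727 A
Q = I_bal * t = 0.0014727 * 7.81 = 0.01150 Ah

I=0.0014727 A, Q=0.01150 Ah


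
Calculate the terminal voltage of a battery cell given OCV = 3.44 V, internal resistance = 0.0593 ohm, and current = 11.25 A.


IR drop = 11.25 * 0.0593 = 0.66713 V
V = 3.44 - 0.66713 = 2.773 V

2.773 V


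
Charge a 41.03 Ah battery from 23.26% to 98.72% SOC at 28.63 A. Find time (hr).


Step 1: dSOC = 98.72% - 23.26% = 75.46%
Step 2: delta_Ah = 41.03 * 75.46 / 100 = 30.961 Ah
Step 3: t = 30.961 / 28.63 = 1.081 hr

1.081 hr


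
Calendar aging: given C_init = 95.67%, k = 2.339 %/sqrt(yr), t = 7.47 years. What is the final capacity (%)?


sqrt(t) = sqrt(7.47) = 2.7331
C_final = 95.67 - 2.339 * 2.7331 = 89.28%

89.28%


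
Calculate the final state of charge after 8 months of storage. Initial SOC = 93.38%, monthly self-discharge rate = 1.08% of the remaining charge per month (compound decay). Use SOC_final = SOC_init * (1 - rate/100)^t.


Monthly retention factor = 1 - 1.08/100 = 0.9892
Over 8 months: factor^8 = 0.9168
SOC_final = 93.38 * 0.9168 = 85.61%

85.61%


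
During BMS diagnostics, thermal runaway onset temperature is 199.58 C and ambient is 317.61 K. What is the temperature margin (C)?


Convert: T_ambient = 317.61 K = 44.46 C
margin = 199.58 - 44.46 = 155.12 C

155.12 C


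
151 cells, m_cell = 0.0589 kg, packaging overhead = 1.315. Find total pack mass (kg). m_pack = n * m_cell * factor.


Cell mass sum = 151 * 0.0589 = 8.8939 kg
With overhead 1.315: m_pack = 8.8939 * 1.315 = 11.70 kg

11.70 kg


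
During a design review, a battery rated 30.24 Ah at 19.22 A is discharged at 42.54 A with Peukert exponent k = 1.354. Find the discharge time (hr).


t_rated = C / I_rated = 30.24 / 19.22 = 1.5734 hr
(I_rated/I)^k = (0.45181)^1.354 = 0.34104
t = t_rated * (I_rated/I)^k = 1.5734 * 0.34104 = 0.5366 hr

0.5366 hr


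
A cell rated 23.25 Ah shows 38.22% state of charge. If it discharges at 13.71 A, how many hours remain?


Step 1: remaining = SOC/100 * C_total = 38.22/100 * 23.25 = 8.8862 Ah
Step 2: t = remaining / I = 8.8862 / 13.71 = 0.6482 hr

0.6482 hr


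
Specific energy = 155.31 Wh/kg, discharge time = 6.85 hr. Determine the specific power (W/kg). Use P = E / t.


Specific power = 155.31 Wh/kg / 6.85 hr = 22.67 W/kg

22.67 W/kg


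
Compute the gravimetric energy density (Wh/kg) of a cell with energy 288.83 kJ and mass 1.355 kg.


Convert: E = 288.83 kJ = 80.231 Wh
ED = E / m = 80.231 / 1.355 = 59.21 Wh/kg

59.21 Wh/kg


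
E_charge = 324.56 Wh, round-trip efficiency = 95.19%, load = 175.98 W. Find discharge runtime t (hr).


Step 1: E_discharge = eta/100 * E_charge = 95.19/100 * 324.56 = 308.95 Wh
Step 2: t = E_discharge / P = 308.95 / 175.98 = 1.756 hr

1.756 hr


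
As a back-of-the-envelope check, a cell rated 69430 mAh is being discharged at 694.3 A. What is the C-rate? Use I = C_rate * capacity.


Convert: capacity = 69430 mAh = 69.43 Ah
Rearranging: C_rate = 694.3 / 69.43 = 10C

10C


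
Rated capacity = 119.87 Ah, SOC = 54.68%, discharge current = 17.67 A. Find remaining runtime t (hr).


Step 1: remaining = SOC/100 * C_total = 54.68/100 * 119.87 = 65.545 Ah
Step 2: t = remaining / I = 65.545 / 17.67 = 3.709 hr

3.709 hr


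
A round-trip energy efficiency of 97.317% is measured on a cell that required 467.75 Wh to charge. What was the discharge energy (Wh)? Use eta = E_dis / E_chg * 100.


E_dis = eta/100 * E_chg = 97.317/100 * 467.75 = 455.2 Wh

455.2 Wh


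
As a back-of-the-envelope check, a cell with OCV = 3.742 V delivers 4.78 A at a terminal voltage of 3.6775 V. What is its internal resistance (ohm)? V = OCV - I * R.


R = (OCV - V) / I = (3.742 - 3.6775) / 4.78 = 0.01349 ohm

0.01349 ohm


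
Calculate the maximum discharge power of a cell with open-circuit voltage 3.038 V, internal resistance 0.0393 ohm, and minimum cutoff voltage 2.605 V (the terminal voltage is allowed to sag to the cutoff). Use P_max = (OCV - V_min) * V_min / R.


P_max = (OCV - V_min) * V_min / R = (3.038 - 2.605) * 2.605 / 0.0393 = 0.433 * 2.605 / 0.0393 = 28.70 W

28.70 W


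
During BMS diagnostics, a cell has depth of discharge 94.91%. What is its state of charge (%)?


SOC = 100 - DOD = 100 - 94.91 = 5.09%

5.09%


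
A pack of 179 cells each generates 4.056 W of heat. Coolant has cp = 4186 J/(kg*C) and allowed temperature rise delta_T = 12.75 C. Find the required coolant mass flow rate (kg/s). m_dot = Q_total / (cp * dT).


Q_total = 179 * 4.056 = 726.02 W
m_dot = Q_total / (cp * dT) = 726.02 / (4186 * 12.75) = 0.01360 kg/s

0.01360 kg/s


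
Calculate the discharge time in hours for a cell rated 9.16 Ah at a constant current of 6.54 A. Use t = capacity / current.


t = capacity / current = 9.16 / 6.54 = 1.401 hr

1.401 hr


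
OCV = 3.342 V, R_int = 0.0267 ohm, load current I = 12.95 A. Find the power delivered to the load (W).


Step 1: V_terminal = OCV - I*R = 3.342 - 12.95 * 0.0267 = 2.9962 V
Step 2: P_out = V_terminal * I = 2.9962 * 12.95 = 38.80 W

38.80 W


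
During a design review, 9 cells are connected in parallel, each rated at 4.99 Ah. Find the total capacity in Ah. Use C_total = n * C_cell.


Parallel capacities add: 9 * 4.99 Ah = 44.91 Ah

44.91 Ah


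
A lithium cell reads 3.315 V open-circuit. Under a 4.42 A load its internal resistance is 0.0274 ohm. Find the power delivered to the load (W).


Step 1: V_terminal = OCV - I*R = 3.315 - 4.42 * 0.0274 = 3.1939 V
Step 2: P_out = V_terminal * I = 3.1939 * 4.42 = 14.12 W

14.12 W


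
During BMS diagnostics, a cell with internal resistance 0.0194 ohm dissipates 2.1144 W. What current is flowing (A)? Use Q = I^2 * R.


I = sqrt(Q / R) = sqrt(2.1144 / 0.0194) = sqrt(108.99) = 10.44 A

10.44 A


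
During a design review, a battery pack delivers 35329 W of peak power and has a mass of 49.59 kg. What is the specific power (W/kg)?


SP = P / m = 35329 / 49.59 = 712.4 W/kg

712.4 W/kg


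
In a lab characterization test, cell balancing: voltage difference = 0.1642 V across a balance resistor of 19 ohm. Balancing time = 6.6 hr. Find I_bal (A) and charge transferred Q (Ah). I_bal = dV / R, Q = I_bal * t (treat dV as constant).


First, Ohm's law: I_bal = 0.1642 V / 19 ohm = 0.0086421 A
Then Q = I * t = 0.0086421 A * 6.6 hr = 0.05704 Ah

I=0.0086421 A, Q=0.05704 Ah


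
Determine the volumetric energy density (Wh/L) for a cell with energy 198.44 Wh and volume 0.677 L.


ED = E / V = 198.44 / 0.677 = 293.1 Wh/L

293.1 Wh/L


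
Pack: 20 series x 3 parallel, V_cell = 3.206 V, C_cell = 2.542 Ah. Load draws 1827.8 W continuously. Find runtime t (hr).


Step 1: E_pack = Ns * V_cell * Np * C_cell = 20 * 3.206 * 3 * 2.542 = 488.98 Wh
Step 2: t = E_pack / P = 488.98 / 1827.8 = 0.2675 hr

0.2675 hr


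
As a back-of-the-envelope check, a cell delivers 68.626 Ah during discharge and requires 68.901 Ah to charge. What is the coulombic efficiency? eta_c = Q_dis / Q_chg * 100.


Coulombic efficiency = 68.626/68.901 * 100% = 99.60%

99.60%


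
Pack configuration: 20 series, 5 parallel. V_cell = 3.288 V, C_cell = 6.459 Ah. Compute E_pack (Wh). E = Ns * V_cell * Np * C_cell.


V_pack = 20 * 3.288 = 65.76 V
C_pack = 5 * 6.459 = 32.295 Ah
E = V_pack * C_pack = 65.76 * 32.295 = 2124 Wh

2124 Wh


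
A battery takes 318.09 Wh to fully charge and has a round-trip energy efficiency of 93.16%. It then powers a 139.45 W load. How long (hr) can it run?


Step 1: E_discharge = eta/100 * E_charge = 93.16/100 * 318.09 = 296.33 Wh
Step 2: t = E_discharge / P = 296.33 / 139.45 = 2.125 hr

2.125 hr


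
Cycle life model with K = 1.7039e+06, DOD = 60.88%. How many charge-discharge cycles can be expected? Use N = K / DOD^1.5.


DOD^1.5 = 475.02
N = K / DOD^1.5 = 1.7039e+06 / 475.02 = 3587

3587 cycles


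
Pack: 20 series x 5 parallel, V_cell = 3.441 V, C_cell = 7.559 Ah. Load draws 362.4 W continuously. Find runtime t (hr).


Step 1: E_pack = Ns * V_cell * Np * C_cell = 20 * 3.441 * 5 * 7.559 = 2601.1 Wh
Step 2: t = E_pack / P = 2601.1 / 362.4 = 7.177 hr

7.177 hr


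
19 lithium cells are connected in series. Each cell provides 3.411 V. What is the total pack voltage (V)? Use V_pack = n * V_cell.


With 19 cells in series at 3.411 V each, V_pack = 64.809 V

64.809 V


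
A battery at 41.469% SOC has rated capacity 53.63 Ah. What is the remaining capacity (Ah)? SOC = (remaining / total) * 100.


remaining = SOC / 100 * total = 41.469 / 100 * 53.63 = 22.24 Ah

22.24 Ah


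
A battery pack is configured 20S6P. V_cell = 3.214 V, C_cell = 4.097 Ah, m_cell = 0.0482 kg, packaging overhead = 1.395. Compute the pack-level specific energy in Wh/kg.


Step 1: V_pack = 20 * 3.214 = 64.28 V
Step 2: C_pack = 6 * 4.097 = 24.582 Ah
Step 3: E_pack = V_pack * C_pack = 64.28 * 24.582 = 1580.1 Wh
Step 4: m_pack = 20 * 6 * 0.0482 * 1.395 = 8.0687 kg
Step 5: ED = E_pack / m_pack = 1580.1 / 8.0687 = 195.8 Wh/kg

195.8 Wh/kg


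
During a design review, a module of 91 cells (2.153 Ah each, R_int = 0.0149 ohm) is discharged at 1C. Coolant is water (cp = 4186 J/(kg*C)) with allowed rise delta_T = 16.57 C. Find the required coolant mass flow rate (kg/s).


Step 1: I = 1 * 2.153 = 2.153 A
Step 2: Q_cell = I^2 * R = 2.153^2 * 0.0149 = 0.069068 W
Step 3: Q_total = 91 * 0.069068 = 6.2852 W
Step 4: m_dot = Q_total / (cp * dT) = 6.2852 / (4186 * 16.57) = 9.061e-05 kg/s

9.061e-05 kg/s


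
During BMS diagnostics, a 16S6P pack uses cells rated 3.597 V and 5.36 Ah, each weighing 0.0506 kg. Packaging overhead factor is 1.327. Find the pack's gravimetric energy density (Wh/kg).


Step 1: V_pack = 16 * 3.597 = 57.552 V
Step 2: C_pack = 6 * 5.36 = 32.16 Ah
Step 3: E_pack = V_pack * C_pack = 57.552 * 32.16 = 1850.9 Wh
Step 4: m_pack = 16 * 6 * 0.0506 * 1.327 = 6.446 kg
Step 5: ED = E_pack / m_pack = 1850.9 / 6.446 = 287.1 Wh/kg

287.1 Wh/kg


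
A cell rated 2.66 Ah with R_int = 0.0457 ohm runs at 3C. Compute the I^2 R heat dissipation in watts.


Step 1: I = C_rate * capacity = 3 * 2.66 = 7.98 A
Step 2: Q = I^2 * R = 7.98^2 * 0.0457 = 63.68 * 0.0457 = 2.910 W

2.910 W


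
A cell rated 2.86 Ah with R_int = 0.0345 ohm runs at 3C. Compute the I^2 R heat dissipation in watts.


Step 1: I = C_rate * capacity = 3 * 2.86 = 8.58 A
Step 2: Q = I^2 * R = 8.58^2 * 0.0345 = 73.616 * 0.0345 = 2.540 W

2.540 W


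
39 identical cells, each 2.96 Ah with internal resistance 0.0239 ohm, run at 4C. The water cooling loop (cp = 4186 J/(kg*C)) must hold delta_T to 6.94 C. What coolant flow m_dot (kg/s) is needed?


Step 1: I = 4 * 2.96 = 11.84 A
Step 2: Q_cell = I^2 * R = 11.84^2 * 0.0239 = 3.3504 W
Step 3: Q_total = 39 * 3.3504 = 130.67 W
Step 4: m_dot = Q_total / (cp * dT) = 130.67 / (4186 * 6.94) = 0.004498 kg/s

0.004498 kg/s


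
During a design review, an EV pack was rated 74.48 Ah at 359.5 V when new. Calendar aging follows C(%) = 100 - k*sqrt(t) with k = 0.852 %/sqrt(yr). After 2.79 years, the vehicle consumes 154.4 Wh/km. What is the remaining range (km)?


Step 1: capacity retention = 100 - 0.852 * sqrt(2.79) = 100 - 0.852 * 1.6703 = 98.577%
Step 2: C_now = 74.48 * 98.577/100 = 73.42 Ah
Step 3: E_pack = V * C_now = 359.5 * 73.42 = 26394 Wh
Step 4: range = E_pack / consumption = 26394 / 154.4 = 170.9 km

170.9 km


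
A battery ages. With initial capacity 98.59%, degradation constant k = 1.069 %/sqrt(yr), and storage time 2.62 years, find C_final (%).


sqrt(t) = sqrt(2.62) = 1.6186
C_final = 98.59 - 1.069 * 1.6186 = 96.86%

96.86%


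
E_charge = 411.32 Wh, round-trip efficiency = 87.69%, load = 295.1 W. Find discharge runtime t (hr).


Step 1: E_discharge = eta/100 * E_charge = 87.69/100 * 411.32 = 360.69 Wh
Step 2: t = E_discharge / P = 360.69 / 295.1 = 1.222 hr

1.222 hr


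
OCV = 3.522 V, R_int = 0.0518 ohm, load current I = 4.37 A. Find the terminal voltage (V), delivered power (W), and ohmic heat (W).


Step 1: V_terminal = OCV - I*R = 3.522 - 4.37 * 0.0518 = 3.2956 V
Step 2: P_out = V_terminal * I = 3.2956 * 4.37 = 14.40 W
Step 3: Q = I^2 * R = 4.37^2 * 0.0518 = 0.9892 W

V=3.2956 V, P=14.40 W, Q=0.9892 W


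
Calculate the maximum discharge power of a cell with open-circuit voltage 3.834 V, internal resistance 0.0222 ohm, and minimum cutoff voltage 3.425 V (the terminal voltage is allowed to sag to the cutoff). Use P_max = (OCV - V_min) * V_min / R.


dV = OCV - V_min = 0.409 V (so I_max = dV / R)
P_max = dV * V_min / R = 0.409 * 3.425 / 0.0222 = 63.10 W

63.10 W


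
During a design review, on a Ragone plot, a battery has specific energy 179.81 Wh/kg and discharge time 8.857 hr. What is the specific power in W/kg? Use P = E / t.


P_specific = E / t = 179.81 / 8.857 = 20.30 W/kg

20.30 W/kg


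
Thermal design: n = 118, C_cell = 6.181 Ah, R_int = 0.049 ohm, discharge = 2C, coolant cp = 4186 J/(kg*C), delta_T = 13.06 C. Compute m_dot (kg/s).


Step 1: I = 2 * 6.181 = 12.362 A
Step 2: Q_cell = I^2 * R = 12.362^2 * 0.049 = 7.4881 W
Step 3: Q_total = 118 * 7.4881 = 883.6 W
Step 4: m_dot = Q_total / (cp * dT) = 883.6 / (4186 * 13.06) = 0.01616 kg/s

0.01616 kg/s


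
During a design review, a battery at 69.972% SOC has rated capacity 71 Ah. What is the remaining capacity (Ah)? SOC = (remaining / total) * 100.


remaining = SOC / 100 * total = 69.972 / 100 * 71 = 49.68 Ah

49.68 Ah


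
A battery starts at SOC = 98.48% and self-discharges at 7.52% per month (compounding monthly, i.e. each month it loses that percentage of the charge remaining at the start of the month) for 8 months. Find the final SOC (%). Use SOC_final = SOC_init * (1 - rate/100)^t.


decay = (1 - 7.52/100)^8 = 0.53504
SOC_final = 98.48 * 0.53504 = 52.69%

52.69%


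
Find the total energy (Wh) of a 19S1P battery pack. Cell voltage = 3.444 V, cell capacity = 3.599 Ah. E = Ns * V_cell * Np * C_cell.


E = Ns * Vcell * Np * Ccell = 19 * 3.444 * 1 * 3.599 = 235.5 Wh

235.5 Wh


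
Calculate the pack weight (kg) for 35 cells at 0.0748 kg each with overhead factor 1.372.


m_pack = n * m_cell * overhead = 35 * 0.0748 * 1.372 = 3.592 kg

3.592 kg


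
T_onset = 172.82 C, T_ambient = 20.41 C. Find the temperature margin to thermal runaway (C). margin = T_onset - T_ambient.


margin = T_onset - T_ambient = 172.82 - 20.41 = 152.41 C

152.41 C


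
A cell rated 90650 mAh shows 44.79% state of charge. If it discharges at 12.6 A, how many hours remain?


Convert: C_total = 90650 mAh = 90.65 Ah
Step 1: remaining = SOC/100 * C_total = 44.79/100 * 90.65 = 40.602 Ah
Step 2: t = remaining / I = 40.602 / 12.6 = 3.222 hr

3.222 hr


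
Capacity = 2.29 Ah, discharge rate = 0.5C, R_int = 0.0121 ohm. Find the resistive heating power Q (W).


Step 1: I = C_rate * capacity = 0.5 * 2.29 = 1.145 A
Step 2: Q = I^2 * R = 1.145^2 * 0.0121 = 1.311 * 0.0121 = 0.01586 W

0.01586 W


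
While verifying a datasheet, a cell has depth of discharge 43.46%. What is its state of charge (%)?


SOC = 100 - DOD = 100 - 43.46 = 56.54%

56.54%


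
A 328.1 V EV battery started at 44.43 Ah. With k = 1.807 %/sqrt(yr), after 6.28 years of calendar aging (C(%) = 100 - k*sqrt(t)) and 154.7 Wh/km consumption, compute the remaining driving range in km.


Step 1: capacity retention = 100 - 1.807 * sqrt(6.28) = 100 - 1.807 * 2.506 = 95.472%
Step 2: C_now = 44.43 * 95.472/100 = 42.418 Ah
Step 3: E_pack = V * C_now = 328.1 * 42.418 = 13917 Wh
Step 4: range = E_pack / consumption = 13917 / 154.7 = 89.96 km

89.96 km


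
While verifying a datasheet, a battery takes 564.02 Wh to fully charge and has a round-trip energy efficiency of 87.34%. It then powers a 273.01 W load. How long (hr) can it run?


Step 1: E_discharge = eta/100 * E_charge = 87.34/100 * 564.02 = 492.62 Wh
Step 2: t = E_discharge / P = 492.62 / 273.01 = 1.804 hr

1.804 hr


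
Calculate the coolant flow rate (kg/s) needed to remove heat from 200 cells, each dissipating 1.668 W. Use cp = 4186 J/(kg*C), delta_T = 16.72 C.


Step 1: Total heat Q = 200 * 1.668 W = 333.6 W
Step 2: denom = cp * dT = 4186 * 16.72 = 69990
Step 3: m_dot = 333.6 / 69990 = 0.004766 kg/s

0.004766 kg/s


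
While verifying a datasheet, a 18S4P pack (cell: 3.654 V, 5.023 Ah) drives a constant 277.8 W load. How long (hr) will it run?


Step 1: E_pack = Ns * V_cell * Np * C_cell = 18 * 3.654 * 4 * 5.023 = 1321.5 Wh
Step 2: t = E_pack / P = 1321.5 / 277.8 = 4.757 hr

4.757 hr


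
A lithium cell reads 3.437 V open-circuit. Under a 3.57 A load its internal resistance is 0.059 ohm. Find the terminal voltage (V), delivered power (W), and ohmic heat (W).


Step 1: V_terminal = OCV - I*R = 3.437 - 3.57 * 0.059 = 3.2264 V
Step 2: P_out = V_terminal * I = 3.2264 * 3.57 = 11.52 W
Step 3: Q = I^2 * R = 3.57^2 * 0.059 = 0.7519 W

V=3.2264 V, P=11.52 W, Q=0.7519 W


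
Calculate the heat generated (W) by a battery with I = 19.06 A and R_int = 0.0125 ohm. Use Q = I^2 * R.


I^2 = 363.28
Q = 363.28 * 0.0125 = 4.541 W

4.541 W


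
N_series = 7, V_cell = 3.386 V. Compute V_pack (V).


With 7 cells in series at 3.386 V each, V_pack = 23.702 V

23.702 V


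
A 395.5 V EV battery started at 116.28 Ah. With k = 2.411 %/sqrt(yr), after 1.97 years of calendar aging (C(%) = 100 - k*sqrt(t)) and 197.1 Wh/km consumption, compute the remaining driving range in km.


Step 1: capacity retention = 100 - 2.411 * sqrt(1.97) = 100 - 2.411 * 1.4036 = 96.616%
Step 2: C_now = 116.28 * 96.616/100 = 112.35 Ah
Step 3: E_pack = V * C_now = 395.5 * 112.35 = 44434 Wh
Step 4: range = E_pack / consumption = 44434 / 197.1 = 225.4 km

225.4 km


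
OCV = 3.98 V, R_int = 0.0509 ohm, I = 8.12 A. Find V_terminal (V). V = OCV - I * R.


IR drop = 8.12 * 0.0509 = 0.41331 V
V = 3.98 - 0.41331 = 3.567 V

3.567 V


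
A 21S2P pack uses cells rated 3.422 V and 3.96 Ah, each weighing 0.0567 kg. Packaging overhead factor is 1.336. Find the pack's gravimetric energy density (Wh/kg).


Step 1: V_pack = 21 * 3.422 = 71.862 V
Step 2: C_pack = 2 * 3.96 = 7.92 Ah
Step 3: E_pack = V_pack * C_pack = 71.862 * 7.92 = 569.15 Wh
Step 4: m_pack = 21 * 2 * 0.0567 * 1.336 = 3.1816 kg
Step 5: ED = E_pack / m_pack = 569.15 / 3.1816 = 178.9 Wh/kg

178.9 Wh/kg


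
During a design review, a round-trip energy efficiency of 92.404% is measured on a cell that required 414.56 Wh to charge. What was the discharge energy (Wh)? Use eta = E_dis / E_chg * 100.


E_dis = eta/100 * E_chg = 92.404/100 * 414.56 = 383.1 Wh

383.1 Wh


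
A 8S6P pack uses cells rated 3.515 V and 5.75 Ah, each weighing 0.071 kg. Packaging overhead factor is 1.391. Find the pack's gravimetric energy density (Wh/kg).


Step 1: V_pack = 8 * 3.515 = 28.12 V
Step 2: C_pack = 6 * 5.75 = 34.5 Ah
Step 3: E_pack = V_pack * C_pack = 28.12 * 34.5 = 970.14 Wh
Step 4: m_pack = 8 * 6 * 0.071 * 1.391 = 4.7405 kg
Step 5: ED = E_pack / m_pack = 970.14 / 4.7405 = 204.6 Wh/kg

204.6 Wh/kg


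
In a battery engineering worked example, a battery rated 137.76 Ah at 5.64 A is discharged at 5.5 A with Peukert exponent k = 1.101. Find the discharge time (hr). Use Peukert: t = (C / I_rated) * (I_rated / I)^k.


Step 1: t_rated = C / I_rated = 137.76 / 5.64 = 24.426 hr
Step 2: ratio = 5.64 / 5.5 = 1.0255
Step 3: ratio^k = 1.0255^1.101 = 1.0281
Step 4: t = t_rated * ratio^k = 24.426 * 1.0281 = 25.11 hr

25.11 hr


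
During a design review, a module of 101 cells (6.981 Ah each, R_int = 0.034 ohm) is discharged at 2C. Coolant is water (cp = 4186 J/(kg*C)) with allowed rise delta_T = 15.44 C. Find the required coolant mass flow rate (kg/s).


Step 1: I = 2 * 6.981 = 13.962 A
Step 2: Q_cell = I^2 * R = 13.962^2 * 0.034 = 6.6279 W
Step 3: Q_total = 101 * 6.6279 = 669.42 W
Step 4: m_dot = Q_total / (cp * dT) = 669.42 / (4186 * 15.44) = 0.01036 kg/s

0.01036 kg/s


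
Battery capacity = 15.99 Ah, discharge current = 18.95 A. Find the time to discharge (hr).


Runtime = 15.99 Ah / 18.95 A = 0.8438 hr

0.8438 hr


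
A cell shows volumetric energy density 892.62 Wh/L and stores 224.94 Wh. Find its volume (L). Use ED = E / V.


V = E / ED = 224.94 / 892.62 = 0.2520 L

0.2520 L


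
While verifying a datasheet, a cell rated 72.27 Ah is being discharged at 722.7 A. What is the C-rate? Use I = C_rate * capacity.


C_rate = I / capacity = 722.7 / 72.27 = 10C

10C


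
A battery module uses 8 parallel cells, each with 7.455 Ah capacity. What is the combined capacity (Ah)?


C_total = 8 * 7.455 = 59.64 Ah

59.64 Ah


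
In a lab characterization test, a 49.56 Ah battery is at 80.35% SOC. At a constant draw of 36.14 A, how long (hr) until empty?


Step 1: remaining = SOC/100 * C_total = 80.35/100 * 49.56 = 39.821 Ah
Step 2: t = remaining / I = 39.821 / 36.14 = 1.102 hr

1.102 hr


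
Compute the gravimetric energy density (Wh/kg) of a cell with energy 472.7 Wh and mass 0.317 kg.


Specific energy = 472.7 Wh / 0.317 kg = 1491 Wh/kg

1491 Wh/kg


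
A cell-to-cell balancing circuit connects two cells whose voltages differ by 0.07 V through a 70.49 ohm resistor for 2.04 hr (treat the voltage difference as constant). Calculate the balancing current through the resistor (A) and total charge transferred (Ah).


I_bal = dV / R = 0.07 / 70.49 = 9.9305e-04 A
Q = I_bal * t = 9.9305e-04 * 2.04 = 0.002026 Ah

I=9.9305e-04 A, Q=0.002026 Ah


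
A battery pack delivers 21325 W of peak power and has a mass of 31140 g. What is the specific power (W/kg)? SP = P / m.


Convert: m = 31140 g = 31.14 kg
Specific power = 21325 W / 31.14 kg = 684.8 W/kg

684.8 W/kg


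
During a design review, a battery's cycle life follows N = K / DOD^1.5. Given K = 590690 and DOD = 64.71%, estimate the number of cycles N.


Step 1: DOD^1.5 = 64.71^1.5 = 520.54
Step 2: N = 590690 / 520.54 = 1135 cycles

1135 cycles


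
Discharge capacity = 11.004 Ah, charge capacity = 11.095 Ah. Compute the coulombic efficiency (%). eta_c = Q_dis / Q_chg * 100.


Coulombic efficiency = 11.004/11.095 * 100% = 99.18%

99.18%


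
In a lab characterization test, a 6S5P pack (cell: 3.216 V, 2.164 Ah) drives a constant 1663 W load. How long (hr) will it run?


Step 1: E_pack = Ns * V_cell * Np * C_cell = 6 * 3.216 * 5 * 2.164 = 208.78 Wh
Step 2: t = E_pack / P = 208.78 / 1663 = 0.1255 hr

0.1255 hr


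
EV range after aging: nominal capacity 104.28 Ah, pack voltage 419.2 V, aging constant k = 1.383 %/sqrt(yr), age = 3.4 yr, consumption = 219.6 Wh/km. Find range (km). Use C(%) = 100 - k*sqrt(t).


Step 1: capacity retention = 100 - 1.383 * sqrt(3.4) = 100 - 1.383 * 1.8439 = 97.45%
Step 2: C_now = 104.28 * 97.45/100 = 101.62 Ah
Step 3: E_pack = V * C_now = 419.2 * 101.62 = 42599 Wh
Step 4: range = E_pack / consumption = 42599 / 219.6 = 194.0 km

194.0 km


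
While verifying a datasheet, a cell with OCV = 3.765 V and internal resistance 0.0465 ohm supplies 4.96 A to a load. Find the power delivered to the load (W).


Step 1: V_terminal = OCV - I*R = 3.765 - 4.96 * 0.0465 = 3.5344 V
Step 2: P_out = V_terminal * I = 3.5344 * 4.96 = 17.53 W

17.53 W


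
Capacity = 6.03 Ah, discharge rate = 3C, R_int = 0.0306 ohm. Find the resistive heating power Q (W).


Step 1: I = C_rate * capacity = 3 * 6.03 = 18.09 A
Step 2: Q = I^2 * R = 18.09^2 * 0.0306 = 327.25 * 0.0306 = 10.01 W

10.01 W


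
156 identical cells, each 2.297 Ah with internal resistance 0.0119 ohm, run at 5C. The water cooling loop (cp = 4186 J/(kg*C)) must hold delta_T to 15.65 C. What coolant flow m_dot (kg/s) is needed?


Step 1: I = 5 * 2.297 = 11.485 A
Step 2: Q_cell = I^2 * R = 11.485^2 * 0.0119 = 1.5697 W
Step 3: Q_total = 156 * 1.5697 = 244.87 W
Step 4: m_dot = Q_total / (cp * dT) = 244.87 / (4186 * 15.65) = 0.003738 kg/s

0.003738 kg/s


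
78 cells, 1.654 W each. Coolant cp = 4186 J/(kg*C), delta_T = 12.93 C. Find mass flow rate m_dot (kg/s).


Step 1: Total heat Q = 78 * 1.654 W = 129.01 W
Step 2: denom = cp * dT = 4186 * 12.93 = 54125
Step 3: m_dot = 129.01 / 54125 = 0.002384 kg/s

0.002384 kg/s


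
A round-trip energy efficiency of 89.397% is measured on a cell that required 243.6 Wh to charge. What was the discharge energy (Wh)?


E_dis = eta/100 * E_chg = 89.397/100 * 243.6 = 217.8 Wh

217.8 Wh
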